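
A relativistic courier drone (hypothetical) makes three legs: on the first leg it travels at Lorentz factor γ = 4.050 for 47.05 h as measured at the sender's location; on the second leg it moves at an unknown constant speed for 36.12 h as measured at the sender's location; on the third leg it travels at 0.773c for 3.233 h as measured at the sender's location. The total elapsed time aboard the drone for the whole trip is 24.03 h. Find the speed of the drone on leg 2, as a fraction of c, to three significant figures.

β = 0.958

Leg 1: γ = 4.050; τ_1 = 47.05/4.050 = 11.62 h.
Leg 2: speed unknown; τ_2 = 36.12/γ_2.
Leg 3: γ = 1/√(1 − 0.773²) = 1/√0.4025 = 1.576; τ_3 = 3.233/1.576 = 2.051 h.
Total proper time: 11.62 + τ_2 + 2.051 = 24.03, so τ_2 = 24.03 − 13.67 = 10.36 h.
γ_2 = 36.12/10.36 = 3.486; β = √(1 − 1/γ²) = √0.9177.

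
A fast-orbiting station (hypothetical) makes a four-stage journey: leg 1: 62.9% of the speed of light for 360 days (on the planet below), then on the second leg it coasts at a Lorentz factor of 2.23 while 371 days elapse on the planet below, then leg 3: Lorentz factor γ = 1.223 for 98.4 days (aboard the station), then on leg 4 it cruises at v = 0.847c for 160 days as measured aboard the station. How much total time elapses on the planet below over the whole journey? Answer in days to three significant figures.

Δt = 1150 days

Leg 1: 360 days is already measured on the planet below.
Leg 2: 371 days is already measured on the planet below.
Leg 3: γ = 1.223; Δt_3 = 1.223 × 98.4 = 120.3 days.
Leg 4: γ = 1/√(1 − 0.847²) = 1/√0.2826 = 1.881; Δt_4 = 1.881 × 160 = 301.0 days.
Total: 360.0 + 371.0 + 120.3 + 301.0 days.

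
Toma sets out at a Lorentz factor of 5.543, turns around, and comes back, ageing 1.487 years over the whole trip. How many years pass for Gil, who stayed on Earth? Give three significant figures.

Δt = 8.24 years

γ = 5.543
Earth-frame duration is the dilated interval: Δt = γτ = 5.543 × 1.487 years.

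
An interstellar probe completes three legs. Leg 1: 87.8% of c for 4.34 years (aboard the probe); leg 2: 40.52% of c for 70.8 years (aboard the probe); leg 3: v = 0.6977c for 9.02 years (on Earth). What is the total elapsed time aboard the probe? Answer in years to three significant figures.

τ = 81.6 years

Leg 1: 4.34 years is already measured aboard the probe.
Leg 2: 70.8 years is already measured aboard the probe.
Leg 3: γ = 1/√(1 − 0.6977²) = 1/√0.5132 = 1.396; τ_3 = 9.02/1.396 = 6.462 years.
Total: 4.340 + 70.80 + 6.462 years.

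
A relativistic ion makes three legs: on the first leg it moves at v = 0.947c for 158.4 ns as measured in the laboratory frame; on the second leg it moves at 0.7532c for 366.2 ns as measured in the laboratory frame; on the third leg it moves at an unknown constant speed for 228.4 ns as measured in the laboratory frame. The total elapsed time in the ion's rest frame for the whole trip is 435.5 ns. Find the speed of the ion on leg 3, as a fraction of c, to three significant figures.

β = 0.777

Leg 1: γ = 1/√(1 − 0.947²) = 1/√0.1032 = 3.113; τ_1 = 158.4/3.113 = 50.88 ns.
Leg 2: γ = 1/√(1 − 0.7532²) = 1/√0.4327 = 1.520; τ_2 = 366.2/1.520 = 240.9 ns.
Leg 3: speed unknown; τ_3 = 228.4/γ_3.
Total proper time: 50.88 + 240.9 + τ_3 = 435.5, so τ_3 = 435.5 − 291.8 = 143.7 ns.
γ_3 = 228.4/143.7 = 1.589; β = √(1 − 1/γ²) = √0.6040.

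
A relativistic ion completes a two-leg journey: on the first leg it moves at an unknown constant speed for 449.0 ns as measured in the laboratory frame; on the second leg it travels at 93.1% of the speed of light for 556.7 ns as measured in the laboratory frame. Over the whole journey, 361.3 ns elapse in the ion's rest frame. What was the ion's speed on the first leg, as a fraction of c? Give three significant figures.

Leg 1: speed unknown; τ_1 = 449.0/γ_1.
Leg 2: β = 0.931; γ = 1/√(1 − 0.931²) = 1/√0.1332 = 2.740; τ_2 = 556.7/2.740 = 203.2 ns.
Total proper time: τ_1 + 203.2 = 361.3, so τ_1 = 361.3 − 203.2 = 158.1 ns.
γ_1 = 449.0/158.1 = 2.840; β = √(1 − 1/γ²) = √0.8760.

β = 0.936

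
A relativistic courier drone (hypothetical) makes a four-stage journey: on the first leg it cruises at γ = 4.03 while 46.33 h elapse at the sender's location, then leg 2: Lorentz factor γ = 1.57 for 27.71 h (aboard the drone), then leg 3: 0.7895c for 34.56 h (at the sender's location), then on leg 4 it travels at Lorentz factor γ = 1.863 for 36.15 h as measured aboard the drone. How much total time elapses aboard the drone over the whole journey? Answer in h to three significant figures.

Leg 1: γ = 4.03; τ_1 = 46.33/4.030 = 11.50 h.
Leg 2: 27.71 h is already measured aboard the drone.
Leg 3: γ = 1/√(1 − 0.7895²) = 1/√0.3767 = 1.629; τ_3 = 34.56/1.629 = 21.21 h.
Leg 4: 36.15 h is already measured aboard the drone.
Total: 11.50 + 27.71 + 21.21 + 36.15 h.

τ = 96.6 h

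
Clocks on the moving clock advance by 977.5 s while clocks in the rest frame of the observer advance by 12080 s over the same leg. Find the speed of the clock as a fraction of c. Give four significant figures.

β = 0.9967

The proper time is measured on the moving clock (both events occur at the clock's location); Δt is measured in the rest frame of the observer. γ = Δt/τ = 12080/977.5 = 12.36.
β = √(1 − 1/γ²) = √(1 − 0.006548) = √0.9935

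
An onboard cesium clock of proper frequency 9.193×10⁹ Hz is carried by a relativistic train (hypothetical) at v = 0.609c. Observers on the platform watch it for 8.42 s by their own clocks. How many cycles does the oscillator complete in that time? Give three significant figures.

N = 6.14×10¹⁰

γ = 1/√(1 − 0.609²) = 1/√0.6291 = 1.261
During 8.42 s of lab time, the oscillator's proper time advances by τ = Δt/γ = 8.42/1.261 = 6.678 s = 6.678×10⁰ s.
N = f × τ = 9.193×10⁹ × 6.678×10⁰ = 6.140×10¹⁰.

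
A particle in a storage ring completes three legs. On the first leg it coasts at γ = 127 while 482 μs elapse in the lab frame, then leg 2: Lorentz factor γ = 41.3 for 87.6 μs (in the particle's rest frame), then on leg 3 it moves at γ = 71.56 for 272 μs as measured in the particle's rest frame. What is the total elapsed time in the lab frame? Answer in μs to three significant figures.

Leg 1: 482 μs is already measured in the lab frame.
Leg 2: γ = 41.3; Δt_2 = 41.30 × 87.6 = 3618 μs.
Leg 3: γ = 71.56; Δt_3 = 71.56 × 272 = 1.946×10⁴ μs.
Total: 482.0 + 3618 + 1.946×10⁴ μs.

Δt = 2.36×10⁴ μs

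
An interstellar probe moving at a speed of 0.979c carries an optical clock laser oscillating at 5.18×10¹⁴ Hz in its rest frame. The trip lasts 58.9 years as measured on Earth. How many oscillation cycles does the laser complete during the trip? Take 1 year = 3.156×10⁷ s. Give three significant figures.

γ = 1/√(1 − 0.979²) = 1/√0.04156 = 4.905
The oscillator's own cycle count is N = f × τ where τ is the proper time aboard the probe. τ = Δt/γ = 58.9/4.905 = 12.01 years = 3.790×10⁸ s.
N = 5.18×10¹⁴ × 3.790×10⁸ = 1.963×10²³.

N = 1.96×10²³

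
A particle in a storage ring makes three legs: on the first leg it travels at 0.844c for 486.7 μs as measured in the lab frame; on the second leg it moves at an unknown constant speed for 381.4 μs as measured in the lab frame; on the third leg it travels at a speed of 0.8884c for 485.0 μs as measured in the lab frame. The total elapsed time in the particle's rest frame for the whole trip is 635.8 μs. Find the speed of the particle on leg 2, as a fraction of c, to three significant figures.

β = 0.917

Leg 1: γ = 1/√(1 − 0.844²) = 1/√0.2877 = 1.864; τ_1 = 486.7/1.864 = 261.0 μs.
Leg 2: speed unknown; τ_2 = 381.4/γ_2.
Leg 3: γ = 1/√(1 − 0.8884²) = 1/√0.2107 = 2.178; τ_3 = 485.0/2.178 = 222.6 μs.
Total proper time: 261.0 + τ_2 + 222.6 = 635.8, so τ_2 = 635.8 − 483.7 = 152.1 μs.
γ_2 = 381.4/152.1 = 2.507; β = √(1 − 1/γ²) = √0.8409.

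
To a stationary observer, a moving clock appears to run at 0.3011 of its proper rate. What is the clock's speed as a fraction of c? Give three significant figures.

Rate ratio = 1/γ, so γ = 1/0.3011 = 3.321.
β = √(1 − 1/γ²) = √(1 − 0.3011²) = √0.9093

β = 0.954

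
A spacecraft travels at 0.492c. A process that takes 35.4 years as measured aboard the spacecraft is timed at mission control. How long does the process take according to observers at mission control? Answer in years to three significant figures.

γ = 1/√(1 − 0.492²) = 1/√0.7579 = 1.149
The interval measured aboard the spacecraft is the proper time (both events occur at the same place in that frame); the lab-frame interval is Δt = γτ = 1.149 × 35.4 years.

Δt = 40.7 years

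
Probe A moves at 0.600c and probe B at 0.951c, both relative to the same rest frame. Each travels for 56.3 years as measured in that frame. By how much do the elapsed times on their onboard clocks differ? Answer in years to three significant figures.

|τ_A − τ_B| = 27.6 years

A: γ = 1/√(1 − 0.600²) = 5/4 = 1.250; τ_A = 56.3/1.250 = 45.04 years.
B: γ = 1/√(1 − 0.951²) = 1/√0.09560 = 3.234; τ_B = 56.3/3.234 = 17.41 years.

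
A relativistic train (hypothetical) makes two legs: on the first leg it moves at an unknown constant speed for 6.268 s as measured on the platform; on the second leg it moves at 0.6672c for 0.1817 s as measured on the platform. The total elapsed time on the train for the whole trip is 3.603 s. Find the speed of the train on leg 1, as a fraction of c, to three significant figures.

Leg 1: speed unknown; τ_1 = 6.268/γ_1.
Leg 2: γ = 1/√(1 − 0.6672²) = 1/√0.5548 = 1.343; τ_2 = 0.1817/1.343 = 0.1353 s.
Total proper time: τ_1 + 0.1353 = 3.603, so τ_1 = 3.603 − 0.1353 = 3.468 s.
γ_1 = 6.268/3.468 = 1.808; β = √(1 − 1/γ²) = √0.6939.

β = 0.833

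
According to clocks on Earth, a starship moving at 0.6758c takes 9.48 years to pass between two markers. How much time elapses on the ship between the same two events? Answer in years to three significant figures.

γ = 1/√(1 − 0.6758²) = 1/√0.5433 = 1.357
The interval measured on Earth is the dilated one; the clock on the ship measures the proper time τ = Δt/γ = 9.48/1.357 years.

τ = 6.99 years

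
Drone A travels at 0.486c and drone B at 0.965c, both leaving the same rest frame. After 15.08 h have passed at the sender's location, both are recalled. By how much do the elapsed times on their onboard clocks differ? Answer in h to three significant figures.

A: γ = 1/√(1 − 0.486²) = 1/√0.7638 = 1.144; τ_A = 15.08/1.144 = 13.18 h.
B: γ = 1/√(1 − 0.965²) = 1/√0.06878 = 3.813; τ_B = 15.08/3.813 = 3.955 h.

|τ_A − τ_B| = 9.22 h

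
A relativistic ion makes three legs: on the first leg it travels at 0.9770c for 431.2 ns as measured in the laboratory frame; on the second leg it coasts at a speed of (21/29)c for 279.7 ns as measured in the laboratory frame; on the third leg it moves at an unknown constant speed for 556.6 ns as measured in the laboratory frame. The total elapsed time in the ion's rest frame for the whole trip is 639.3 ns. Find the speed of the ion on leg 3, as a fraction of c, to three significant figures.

β = 0.771

Leg 1: γ = 1/√(1 − 0.9770²) = 1/√0.04547 = 4.690; τ_1 = 431.2/4.690 = 91.95 ns.
Leg 2: γ = 1/√(1 − (21/29)²) = 29/20 = 1.450; τ_2 = 279.7/1.450 = 192.9 ns.
Leg 3: speed unknown; τ_3 = 556.6/γ_3.
Total proper time: 91.95 + 192.9 + τ_3 = 639.3, so τ_3 = 639.3 − 284.8 = 354.5 ns.
γ_3 = 556.6/354.5 = 1.570; β = √(1 − 1/γ²) = √0.5945.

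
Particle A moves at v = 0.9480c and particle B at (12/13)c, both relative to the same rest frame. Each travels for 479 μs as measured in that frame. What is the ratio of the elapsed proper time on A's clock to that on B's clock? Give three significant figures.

A: γ = 1/√(1 − 0.9480²) = 1/√0.1013 = 3.142. B: γ = 1/√(1 − (12/13)²) = 13/5 = 2.600.
τ_A/τ_B = γ_B/γ_A = 2.600/3.142 = 0.8275, so τ_A/τ_B = 0.8275.

τ_A/τ_B = 0.828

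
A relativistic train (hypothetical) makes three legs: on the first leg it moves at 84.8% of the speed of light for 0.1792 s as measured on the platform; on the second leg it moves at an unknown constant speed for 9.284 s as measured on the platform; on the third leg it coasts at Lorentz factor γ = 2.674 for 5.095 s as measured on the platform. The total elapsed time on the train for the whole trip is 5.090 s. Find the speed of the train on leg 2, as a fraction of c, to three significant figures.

Leg 1: β = 0.848; γ = 1/√(1 − 0.848²) = 1/√0.2809 = 1.887; τ_1 = 0.1792/1.887 = 0.09498 s.
Leg 2: speed unknown; τ_2 = 9.284/γ_2.
Leg 3: γ = 2.674; τ_3 = 5.095/2.674 = 1.905 s.
Total proper time: 0.09498 + τ_2 + 1.905 = 5.090, so τ_2 = 5.090 − 2.000 = 3.090 s.
γ_2 = 9.284/3.090 = 3.005; β = √(1 − 1/γ²) = √0.8892.

β = 0.943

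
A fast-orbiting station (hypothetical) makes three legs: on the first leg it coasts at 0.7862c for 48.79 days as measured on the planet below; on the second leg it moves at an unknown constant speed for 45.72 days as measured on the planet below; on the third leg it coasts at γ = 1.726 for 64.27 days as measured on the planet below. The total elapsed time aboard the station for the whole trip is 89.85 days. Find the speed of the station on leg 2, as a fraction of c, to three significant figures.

Leg 1: γ = 1/√(1 − 0.7862²) = 1/√0.3819 = 1.618; τ_1 = 48.79/1.618 = 30.15 days.
Leg 2: speed unknown; τ_2 = 45.72/γ_2.
Leg 3: γ = 1.726; τ_3 = 64.27/1.726 = 37.24 days.
Total proper time: 30.15 + τ_2 + 37.24 = 89.85, so τ_2 = 89.85 − 67.39 = 22.46 days.
γ_2 = 45.72/22.46 = 2.035; β = √(1 − 1/γ²) = √0.7586.

β = 0.871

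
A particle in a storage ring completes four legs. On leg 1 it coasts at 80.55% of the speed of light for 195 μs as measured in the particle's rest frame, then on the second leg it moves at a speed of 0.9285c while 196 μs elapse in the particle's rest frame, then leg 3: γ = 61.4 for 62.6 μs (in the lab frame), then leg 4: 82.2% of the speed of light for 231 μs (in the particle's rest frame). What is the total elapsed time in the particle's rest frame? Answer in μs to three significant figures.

Leg 1: 195 μs is already measured in the particle's rest frame.
Leg 2: 196 μs is already measured in the particle's rest frame.
Leg 3: γ = 61.4; τ_3 = 62.6/61.40 = 1.020 μs.
Leg 4: 231 μs is already measured in the particle's rest frame.
Total: 195.0 + 196.0 + 1.020 + 231.0 μs.

τ = 623 μs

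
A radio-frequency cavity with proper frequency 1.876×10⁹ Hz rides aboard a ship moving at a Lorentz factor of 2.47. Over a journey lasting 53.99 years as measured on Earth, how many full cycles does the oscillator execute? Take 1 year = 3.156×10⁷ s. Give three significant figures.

γ = 2.47
The oscillator's own cycle count is N = f × τ where τ is the proper time on the ship. τ = Δt/γ = 53.99/2.470 = 21.86 years = 6.898×10⁸ s.
N = 1.876×10⁹ × 6.898×10⁸ = 1.294×10¹⁸.

N = 1.29×10¹⁸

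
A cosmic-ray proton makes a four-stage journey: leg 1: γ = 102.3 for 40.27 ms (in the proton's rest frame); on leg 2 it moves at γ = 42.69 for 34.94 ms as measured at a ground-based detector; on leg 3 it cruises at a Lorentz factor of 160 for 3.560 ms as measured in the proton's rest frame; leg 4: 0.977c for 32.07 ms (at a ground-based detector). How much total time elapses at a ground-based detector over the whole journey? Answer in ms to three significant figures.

Δt = 4760 ms

Leg 1: γ = 102.3; Δt_1 = 102.3 × 40.27 = 4120 ms.
Leg 2: 34.94 ms is already measured at a ground-based detector.
Leg 3: γ = 160; Δt_3 = 160.0 × 3.560 = 569.6 ms.
Leg 4: 32.07 ms is already measured at a ground-based detector.
Total: 4120 + 34.94 + 569.6 + 32.07 ms.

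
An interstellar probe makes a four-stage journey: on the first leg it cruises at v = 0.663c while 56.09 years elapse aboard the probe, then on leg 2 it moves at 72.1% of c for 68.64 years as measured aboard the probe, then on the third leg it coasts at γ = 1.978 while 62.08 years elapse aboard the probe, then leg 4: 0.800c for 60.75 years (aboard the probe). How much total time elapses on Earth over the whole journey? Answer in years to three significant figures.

Leg 1: γ = 1/√(1 − 0.663²) = 1/√0.5604 = 1.336; Δt_1 = 1.336 × 56.09 = 74.92 years.
Leg 2: β = 0.721; γ = 1/√(1 − 0.721²) = 1/√0.4802 = 1.443; Δt_2 = 1.443 × 68.64 = 99.06 years.
Leg 3: γ = 1.978; Δt_3 = 1.978 × 62.08 = 122.8 years.
Leg 4: γ = 1/√(1 − 0.800²) = 5/3 ≈ 1.667; Δt_4 = 1.667 × 60.75 = 101.3 years.
Total: 74.92 + 99.06 + 122.8 + 101.3 years.

Δt = 398 years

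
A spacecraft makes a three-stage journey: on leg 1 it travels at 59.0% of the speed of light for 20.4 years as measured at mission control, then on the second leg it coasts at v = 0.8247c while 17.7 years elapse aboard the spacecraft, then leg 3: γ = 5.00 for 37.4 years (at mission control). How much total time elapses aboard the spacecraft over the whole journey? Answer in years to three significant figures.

τ = 41.7 years

Leg 1: β = 0.590; γ = 1/√(1 − 0.590²) = 1/√0.6519 = 1.239; τ_1 = 20.4/1.239 = 16.47 years.
Leg 2: 17.7 years is already measured aboard the spacecraft.
Leg 3: γ = 5.00; τ_3 = 37.4/5.000 = 7.480 years.
Total: 16.47 + 17.70 + 7.480 years.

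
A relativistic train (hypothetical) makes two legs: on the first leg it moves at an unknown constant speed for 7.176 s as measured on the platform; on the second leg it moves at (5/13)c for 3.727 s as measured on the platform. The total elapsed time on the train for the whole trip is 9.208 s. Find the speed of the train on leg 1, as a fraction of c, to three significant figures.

β = 0.595

Leg 1: speed unknown; τ_1 = 7.176/γ_1.
Leg 2: γ = 1/√(1 − (5/13)²) = 13/12 ≈ 1.083; τ_2 = 3.727/1.083 = 3.440 s.
Total proper time: τ_1 + 3.440 = 9.208, so τ_1 = 9.208 − 3.440 = 5.768 s.
γ_1 = 7.176/5.768 = 1.244; β = √(1 − 1/γ²) = √0.3540.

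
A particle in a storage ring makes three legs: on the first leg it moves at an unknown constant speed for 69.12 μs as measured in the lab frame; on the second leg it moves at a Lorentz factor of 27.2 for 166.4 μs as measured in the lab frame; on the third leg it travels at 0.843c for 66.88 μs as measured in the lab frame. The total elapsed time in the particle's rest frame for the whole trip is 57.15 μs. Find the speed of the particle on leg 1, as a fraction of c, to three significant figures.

β = 0.976

Leg 1: speed unknown; τ_1 = 69.12/γ_1.
Leg 2: γ = 27.2; τ_2 = 166.4/27.20 = 6.118 μs.
Leg 3: γ = 1/√(1 − 0.843²) = 1/√0.2894 = 1.859; τ_3 = 66.88/1.859 = 35.98 μs.
Total proper time: τ_1 + 6.118 + 35.98 = 57.15, so τ_1 = 57.15 − 42.09 = 15.06 μs.
γ_1 = 69.12/15.06 = 4.591; β = √(1 − 1/γ²) = √0.9525.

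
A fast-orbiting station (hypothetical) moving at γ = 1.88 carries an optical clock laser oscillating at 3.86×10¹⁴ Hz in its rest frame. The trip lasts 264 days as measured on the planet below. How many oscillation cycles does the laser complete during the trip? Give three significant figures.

γ = 1.88
The oscillator's own cycle count is N = f × τ where τ is the proper time aboard the station. τ = Δt/γ = 264/1.880 = 140.4 days = 1.213×10⁷ s.
N = 3.86×10¹⁴ × 1.213×10⁷ = 4.683×10²¹.

N = 4.68×10²¹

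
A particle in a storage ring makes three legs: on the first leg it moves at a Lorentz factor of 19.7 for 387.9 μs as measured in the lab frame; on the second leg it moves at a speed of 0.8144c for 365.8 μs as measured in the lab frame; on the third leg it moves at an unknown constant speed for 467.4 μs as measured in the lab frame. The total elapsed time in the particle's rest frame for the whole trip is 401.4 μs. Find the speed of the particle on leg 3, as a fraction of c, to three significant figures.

Leg 1: γ = 19.7; τ_1 = 387.9/19.70 = 19.69 μs.
Leg 2: γ = 1/√(1 − 0.8144²) = 1/√0.3368 = 1.723; τ_2 = 365.8/1.723 = 212.3 μs.
Leg 3: speed unknown; τ_3 = 467.4/γ_3.
Total proper time: 19.69 + 212.3 + τ_3 = 401.4, so τ_3 = 401.4 − 232.0 = 169.4 μs.
γ_3 = 467.4/169.4 = 2.759; β = √(1 − 1/γ²) = √0.8686.

β = 0.932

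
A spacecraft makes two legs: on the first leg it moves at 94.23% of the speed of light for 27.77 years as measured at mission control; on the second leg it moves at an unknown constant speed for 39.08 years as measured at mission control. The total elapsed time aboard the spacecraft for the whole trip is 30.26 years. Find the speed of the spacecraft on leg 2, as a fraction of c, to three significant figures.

Leg 1: β = 0.9423; γ = 1/√(1 − 0.9423²) = 1/√0.1121 = 2.987; τ_1 = 27.77/2.987 = 9.297 years.
Leg 2: speed unknown; τ_2 = 39.08/γ_2.
Total proper time: 9.297 + τ_2 = 30.26, so τ_2 = 30.26 − 9.297 = 20.96 years.
γ_2 = 39.08/20.96 = 1.864; β = √(1 − 1/γ²) = √0.7122.

β = 0.844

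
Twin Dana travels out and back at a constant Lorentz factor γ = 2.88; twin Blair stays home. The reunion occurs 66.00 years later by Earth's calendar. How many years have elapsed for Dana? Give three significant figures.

γ = 2.88
Dana's clock measures proper time along the trip: τ = Δt/γ = 66.00/2.880 years.

τ = 22.9 years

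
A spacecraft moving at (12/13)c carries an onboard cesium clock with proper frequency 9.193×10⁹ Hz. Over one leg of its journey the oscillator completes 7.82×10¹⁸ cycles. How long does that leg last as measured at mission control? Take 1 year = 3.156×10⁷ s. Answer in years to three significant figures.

γ = 1/√(1 − (12/13)²) = 13/5 = 2.600
Proper time for N cycles: τ = N/f = 7.82×10¹⁸/(9.193×10⁹) = 8.506×10⁸ s = 26.95 years.
Lab-frame duration Δt = γτ = 2.600 × 26.95 = 70.08 years.

Δt = 70.1 years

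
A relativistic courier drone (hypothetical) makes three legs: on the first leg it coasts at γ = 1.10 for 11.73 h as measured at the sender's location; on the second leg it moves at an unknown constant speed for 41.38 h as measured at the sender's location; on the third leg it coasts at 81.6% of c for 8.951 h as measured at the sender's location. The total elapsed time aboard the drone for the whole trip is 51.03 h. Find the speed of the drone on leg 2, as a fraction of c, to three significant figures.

β = 0.526

Leg 1: γ = 1.10; τ_1 = 11.73/1.100 = 10.66 h.
Leg 2: speed unknown; τ_2 = 41.38/γ_2.
Leg 3: β = 0.816; γ = 1/√(1 − 0.816²) = 1/√0.3341 = 1.730; τ_3 = 8.951/1.730 = 5.174 h.
Total proper time: 10.66 + τ_2 + 5.174 = 51.03, so τ_2 = 51.03 − 15.84 = 35.19 h.
γ_2 = 41.38/35.19 = 1.176; β = √(1 − 1/γ²) = √0.2767.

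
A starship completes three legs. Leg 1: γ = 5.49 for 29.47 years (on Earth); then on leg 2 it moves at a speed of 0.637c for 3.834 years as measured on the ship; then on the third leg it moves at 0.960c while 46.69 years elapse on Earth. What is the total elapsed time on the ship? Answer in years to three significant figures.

Leg 1: γ = 5.49; τ_1 = 29.47/5.490 = 5.368 years.
Leg 2: 3.834 years is already measured on the ship.
Leg 3: γ = 1/√(1 − 0.960²) = 25/7 ≈ 3.571; τ_3 = 46.69/3.571 = 13.07 years.
Total: 5.368 + 3.834 + 13.07 years.

τ = 22.3 years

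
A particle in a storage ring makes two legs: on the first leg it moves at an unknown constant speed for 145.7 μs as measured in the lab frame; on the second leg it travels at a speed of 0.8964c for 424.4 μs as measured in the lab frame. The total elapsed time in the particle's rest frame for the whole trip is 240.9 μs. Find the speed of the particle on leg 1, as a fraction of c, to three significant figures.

Leg 1: speed unknown; τ_1 = 145.7/γ_1.
Leg 2: γ = 1/√(1 − 0.8964²) = 1/√0.1965 = 2.256; τ_2 = 424.4/2.256 = 188.1 μs.
Total proper time: τ_1 + 188.1 = 240.9, so τ_1 = 240.9 − 188.1 = 52.79 μs.
γ_1 = 145.7/52.79 = 2.760; β = √(1 − 1/γ²) = √0.8687.

β = 0.932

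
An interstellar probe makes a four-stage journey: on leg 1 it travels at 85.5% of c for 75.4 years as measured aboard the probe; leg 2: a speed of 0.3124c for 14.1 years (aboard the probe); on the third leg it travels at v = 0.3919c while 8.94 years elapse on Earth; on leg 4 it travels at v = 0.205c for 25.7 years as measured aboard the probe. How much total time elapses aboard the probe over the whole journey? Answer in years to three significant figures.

τ = 123 years

Leg 1: 75.4 years is already measured aboard the probe.
Leg 2: 14.1 years is already measured aboard the probe.
Leg 3: γ = 1/√(1 − 0.3919²) = 1/√0.8464 = 1.087; τ_3 = 8.94/1.087 = 8.225 years.
Leg 4: 25.7 years is already measured aboard the probe.
Total: 75.40 + 14.10 + 8.225 + 25.70 years.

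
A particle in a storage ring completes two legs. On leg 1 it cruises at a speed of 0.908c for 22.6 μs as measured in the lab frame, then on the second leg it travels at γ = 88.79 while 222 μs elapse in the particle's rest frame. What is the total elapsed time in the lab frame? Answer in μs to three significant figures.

Δt = 1.97×10⁴ μs

Leg 1: 22.6 μs is already measured in the lab frame.
Leg 2: γ = 88.79; Δt_2 = 88.79 × 222 = 1.971×10⁴ μs.
Total: 22.60 + 1.971×10⁴ μs.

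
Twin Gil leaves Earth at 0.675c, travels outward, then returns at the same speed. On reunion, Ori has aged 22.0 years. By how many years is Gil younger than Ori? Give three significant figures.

Δt − τ = 5.77 years

γ = 1/√(1 − 0.675²) = 1/√0.5444 = 1.355
Gil's elapsed proper time: τ = 22.0/1.355 = 16.23 years.
Age gap = Δt − τ = 22.0 − 16.23 years.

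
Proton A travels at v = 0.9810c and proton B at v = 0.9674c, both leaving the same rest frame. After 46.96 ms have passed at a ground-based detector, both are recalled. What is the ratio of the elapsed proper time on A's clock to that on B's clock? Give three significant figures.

τ_A/τ_B = 0.766

A: γ = 1/√(1 − 0.9810²) = 1/√0.03764 = 5.154. B: γ = 1/√(1 − 0.9674²) = 1/√0.06414 = 3.949.
τ_A/τ_B = γ_B/γ_A = 3.949/5.154 = 0.7661, so τ_A/τ_B = 0.7661.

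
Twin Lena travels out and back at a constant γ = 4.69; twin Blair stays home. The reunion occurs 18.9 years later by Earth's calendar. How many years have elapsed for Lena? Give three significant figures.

τ = 4.03 years

γ = 4.69
Lena's clock measures proper time along the trip: τ = Δt/γ = 18.9/4.690 years.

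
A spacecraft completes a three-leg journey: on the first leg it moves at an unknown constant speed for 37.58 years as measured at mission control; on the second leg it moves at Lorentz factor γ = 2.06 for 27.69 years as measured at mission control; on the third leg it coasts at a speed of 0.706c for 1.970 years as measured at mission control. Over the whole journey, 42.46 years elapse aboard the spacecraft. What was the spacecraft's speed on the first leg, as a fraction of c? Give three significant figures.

Leg 1: speed unknown; τ_1 = 37.58/γ_1.
Leg 2: γ = 2.06; τ_2 = 27.69/2.060 = 13.44 years.
Leg 3: γ = 1/√(1 − 0.706²) = 1/√0.5016 = 1.412; τ_3 = 1.970/1.412 = 1.395 years.
Total proper time: τ_1 + 13.44 + 1.395 = 42.46, so τ_1 = 42.46 − 14.84 = 27.62 years.
γ_1 = 37.58/27.62 = 1.360; β = √(1 − 1/γ²) = √0.4597.

β = 0.678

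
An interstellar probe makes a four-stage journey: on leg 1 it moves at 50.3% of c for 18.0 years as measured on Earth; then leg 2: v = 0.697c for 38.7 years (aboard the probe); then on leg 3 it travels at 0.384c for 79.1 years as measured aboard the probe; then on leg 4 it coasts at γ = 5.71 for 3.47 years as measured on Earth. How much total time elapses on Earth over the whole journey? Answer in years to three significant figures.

Leg 1: 18.0 years is already measured on Earth.
Leg 2: γ = 1/√(1 − 0.697²) = 1/√0.5142 = 1.395; Δt_2 = 1.395 × 38.7 = 53.97 years.
Leg 3: γ = 1/√(1 − 0.384²) = 1/√0.8525 = 1.083; Δt_3 = 1.083 × 79.1 = 85.67 years.
Leg 4: 3.47 years is already measured on Earth.
Total: 18.00 + 53.97 + 85.67 + 3.470 years.

Δt = 161 years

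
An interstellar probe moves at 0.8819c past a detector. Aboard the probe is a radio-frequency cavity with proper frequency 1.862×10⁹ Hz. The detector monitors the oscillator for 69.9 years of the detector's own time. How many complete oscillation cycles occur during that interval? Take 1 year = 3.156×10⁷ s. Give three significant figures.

N = 1.94×10¹⁸

γ = 1/√(1 − 0.8819²) = 1/√0.2223 = 2.121
During 69.9 years of lab time, the oscillator's proper time advances by τ = Δt/γ = 69.9/2.121 = 32.95 years = 1.040×10⁹ s.
N = f × τ = 1.862×10⁹ × 1.040×10⁹ = 1.936×10¹⁸.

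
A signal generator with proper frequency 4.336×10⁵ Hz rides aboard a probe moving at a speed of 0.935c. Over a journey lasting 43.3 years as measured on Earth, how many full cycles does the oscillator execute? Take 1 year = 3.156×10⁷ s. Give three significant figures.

γ = 1/√(1 − 0.935²) = 1/√0.1258 = 2.820
The oscillator's own cycle count is N = f × τ where τ is the proper time aboard the probe. τ = Δt/γ = 43.3/2.820 = 15.36 years = 4.846×10⁸ s.
N = 4.336×10⁵ × 4.846×10⁸ = 2.101×10¹⁴.

N = 2.10×10¹⁴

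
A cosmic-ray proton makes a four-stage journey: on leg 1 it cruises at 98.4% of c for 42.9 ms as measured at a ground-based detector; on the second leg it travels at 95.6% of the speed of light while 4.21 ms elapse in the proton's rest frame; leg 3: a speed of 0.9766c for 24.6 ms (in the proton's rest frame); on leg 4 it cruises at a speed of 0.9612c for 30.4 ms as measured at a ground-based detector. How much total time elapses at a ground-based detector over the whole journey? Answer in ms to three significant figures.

Leg 1: 42.9 ms is already measured at a ground-based detector.
Leg 2: β = 0.956; γ = 1/√(1 − 0.956²) = 1/√0.08606 = 3.409; Δt_2 = 3.409 × 4.21 = 14.35 ms.
Leg 3: γ = 1/√(1 − 0.9766²) = 1/√0.04625 = 4.650; Δt_3 = 4.650 × 24.6 = 114.4 ms.
Leg 4: 30.4 ms is already measured at a ground-based detector.
Total: 42.90 + 14.35 + 114.4 + 30.40 ms.

Δt = 202 ms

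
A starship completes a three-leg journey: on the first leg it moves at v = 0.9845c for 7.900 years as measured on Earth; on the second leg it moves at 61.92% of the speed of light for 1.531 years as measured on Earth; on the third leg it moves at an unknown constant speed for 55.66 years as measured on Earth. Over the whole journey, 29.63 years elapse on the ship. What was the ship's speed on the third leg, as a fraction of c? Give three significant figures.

β = 0.874

Leg 1: γ = 1/√(1 − 0.9845²) = 1/√0.03076 = 5.702; τ_1 = 7.900/5.702 = 1.386 years.
Leg 2: β = 0.6192; γ = 1/√(1 − 0.6192²) = 1/√0.6166 = 1.274; τ_2 = 1.531/1.274 = 1.202 years.
Leg 3: speed unknown; τ_3 = 55.66/γ_3.
Total proper time: 1.386 + 1.202 + τ_3 = 29.63, so τ_3 = 29.63 − 2.588 = 27.04 years.
γ_3 = 55.66/27.04 = 2.058; β = √(1 − 1/γ²) = √0.7640.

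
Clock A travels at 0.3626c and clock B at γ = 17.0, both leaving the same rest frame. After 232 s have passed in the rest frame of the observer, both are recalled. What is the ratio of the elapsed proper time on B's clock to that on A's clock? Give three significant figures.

τ_B/τ_A = 0.0631

A: γ = 1/√(1 − 0.3626²) = 1/√0.8685 = 1.073. B: γ = 17.0.
τ_A/τ_B = γ_B/γ_A = 17.00/1.073 = 15.84, so τ_B/τ_A = 0.06312.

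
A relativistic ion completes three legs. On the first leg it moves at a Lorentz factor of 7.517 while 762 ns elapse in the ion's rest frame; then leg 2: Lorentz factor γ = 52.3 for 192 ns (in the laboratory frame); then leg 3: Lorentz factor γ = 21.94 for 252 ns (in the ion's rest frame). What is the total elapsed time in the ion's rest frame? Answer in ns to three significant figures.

τ = 1020 ns

Leg 1: 762 ns is already measured in the ion's rest frame.
Leg 2: γ = 52.3; τ_2 = 192/52.30 = 3.671 ns.
Leg 3: 252 ns is already measured in the ion's rest frame.
Total: 762.0 + 3.671 + 252.0 ns.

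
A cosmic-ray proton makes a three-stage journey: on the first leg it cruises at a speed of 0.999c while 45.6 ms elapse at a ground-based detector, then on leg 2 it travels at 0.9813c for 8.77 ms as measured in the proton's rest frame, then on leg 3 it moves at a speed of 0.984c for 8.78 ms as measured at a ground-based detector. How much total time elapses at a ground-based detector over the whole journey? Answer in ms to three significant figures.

Leg 1: 45.6 ms is already measured at a ground-based detector.
Leg 2: γ = 1/√(1 − 0.9813²) = 1/√0.03705 = 5.195; Δt_2 = 5.195 × 8.77 = 45.56 ms.
Leg 3: 8.78 ms is already measured at a ground-based detector.
Total: 45.60 + 45.56 + 8.780 ms.

Δt = 99.9 ms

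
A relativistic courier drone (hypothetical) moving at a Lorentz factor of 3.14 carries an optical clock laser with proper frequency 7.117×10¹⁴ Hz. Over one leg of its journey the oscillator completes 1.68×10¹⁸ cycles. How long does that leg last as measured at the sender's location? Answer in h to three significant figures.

γ = 3.14
Proper time for N cycles: τ = N/f = 1.68×10¹⁸/(7.117×10¹⁴) = 2.361×10³ s = 0.6557 h.
Lab-frame duration Δt = γτ = 3.140 × 0.6557 = 2.059 h.

Δt = 2.06 h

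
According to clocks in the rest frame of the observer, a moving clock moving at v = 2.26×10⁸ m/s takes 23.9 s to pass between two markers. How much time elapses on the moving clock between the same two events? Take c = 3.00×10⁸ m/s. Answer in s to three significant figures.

τ = 15.7 s

β = 2.26×10⁸/3.00×10⁸ = 0.7533; γ = 1/√(1 − 0.7533²) = 1.521
The interval measured in the rest frame of the observer is the dilated one; the clock on the moving clock measures the proper time τ = Δt/γ = 23.9/1.521 s.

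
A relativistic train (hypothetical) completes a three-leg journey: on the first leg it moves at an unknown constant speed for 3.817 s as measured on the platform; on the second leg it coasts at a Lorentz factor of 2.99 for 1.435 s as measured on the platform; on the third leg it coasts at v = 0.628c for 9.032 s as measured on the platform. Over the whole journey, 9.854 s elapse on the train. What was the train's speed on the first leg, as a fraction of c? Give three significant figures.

β = 0.789

Leg 1: speed unknown; τ_1 = 3.817/γ_1.
Leg 2: γ = 2.99; τ_2 = 1.435/2.990 = 0.4799 s.
Leg 3: γ = 1/√(1 − 0.628²) = 1/√0.6056 = 1.285; τ_3 = 9.032/1.285 = 7.029 s.
Total proper time: τ_1 + 0.4799 + 7.029 = 9.854, so τ_1 = 9.854 − 7.509 = 2.345 s.
γ_1 = 3.817/2.345 = 1.628; β = √(1 − 1/γ²) = √0.6225.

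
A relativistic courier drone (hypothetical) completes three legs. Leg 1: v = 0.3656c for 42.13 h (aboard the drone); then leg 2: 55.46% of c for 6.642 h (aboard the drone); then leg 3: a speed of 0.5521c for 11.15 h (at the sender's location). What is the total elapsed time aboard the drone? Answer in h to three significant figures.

τ = 58.1 h

Leg 1: 42.13 h is already measured aboard the drone.
Leg 2: 6.642 h is already measured aboard the drone.
Leg 3: γ = 1/√(1 − 0.5521²) = 1/√0.6952 = 1.199; τ_3 = 11.15/1.199 = 9.297 h.
Total: 42.13 + 6.642 + 9.297 h.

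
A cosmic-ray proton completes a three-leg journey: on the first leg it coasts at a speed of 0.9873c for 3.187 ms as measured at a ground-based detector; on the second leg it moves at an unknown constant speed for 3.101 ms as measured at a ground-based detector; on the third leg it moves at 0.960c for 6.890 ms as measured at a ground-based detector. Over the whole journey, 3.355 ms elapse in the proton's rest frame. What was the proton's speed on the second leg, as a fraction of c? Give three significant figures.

β = 0.955

Leg 1: γ = 1/√(1 − 0.9873²) = 1/√0.02524 = 6.295; τ_1 = 3.187/6.295 = 0.5063 ms.
Leg 2: speed unknown; τ_2 = 3.101/γ_2.
Leg 3: γ = 1/√(1 − 0.960²) = 25/7 ≈ 3.571; τ_3 = 6.890/3.571 = 1.929 ms.
Total proper time: 0.5063 + τ_2 + 1.929 = 3.355, so τ_2 = 3.355 − 2.436 = 0.9195 ms.
γ_2 = 3.101/0.9195 = 3.373; β = √(1 − 1/γ²) = √0.9121.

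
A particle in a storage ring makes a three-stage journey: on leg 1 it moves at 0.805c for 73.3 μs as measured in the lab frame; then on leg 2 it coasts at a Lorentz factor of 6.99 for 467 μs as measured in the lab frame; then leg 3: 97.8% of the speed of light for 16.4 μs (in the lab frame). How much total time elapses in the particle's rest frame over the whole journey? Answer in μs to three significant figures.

τ = 114 μs

Leg 1: γ = 1/√(1 − 0.805²) = 1/√0.3520 = 1.686; τ_1 = 73.3/1.686 = 43.49 μs.
Leg 2: γ = 6.99; τ_2 = 467/6.990 = 66.81 μs.
Leg 3: β = 0.978; γ = 1/√(1 − 0.978²) = 1/√0.04352 = 4.794; τ_3 = 16.4/4.794 = 3.421 μs.
Total: 43.49 + 66.81 + 3.421 μs.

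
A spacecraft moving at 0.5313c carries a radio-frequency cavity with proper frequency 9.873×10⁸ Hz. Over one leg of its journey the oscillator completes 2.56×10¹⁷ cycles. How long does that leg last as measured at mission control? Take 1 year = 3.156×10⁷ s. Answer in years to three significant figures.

Δt = 9.70 years

γ = 1/√(1 − 0.5313²) = 1/√0.7177 = 1.180
Proper time for N cycles: τ = N/f = 2.56×10¹⁷/(9.873×10⁸) = 2.593×10⁸ s = 8.216 years.
Lab-frame duration Δt = γτ = 1.180 × 8.216 = 9.698 years.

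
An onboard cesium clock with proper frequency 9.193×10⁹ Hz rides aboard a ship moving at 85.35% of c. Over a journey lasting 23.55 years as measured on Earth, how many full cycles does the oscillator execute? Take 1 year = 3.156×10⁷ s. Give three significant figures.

β = 0.8535; γ = 1/√(1 − 0.8535²) = 1/√0.2715 = 1.919
The oscillator's own cycle count is N = f × τ where τ is the proper time on the ship. τ = Δt/γ = 23.55/1.919 = 12.27 years = 3.873×10⁸ s.
N = 9.193×10⁹ × 3.873×10⁸ = 3.560×10¹⁸.

N = 3.56×10¹⁸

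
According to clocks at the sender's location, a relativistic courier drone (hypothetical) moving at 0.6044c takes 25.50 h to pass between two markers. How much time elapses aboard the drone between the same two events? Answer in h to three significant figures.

γ = 1/√(1 − 0.6044²) = 1/√0.6347 = 1.255
The interval measured at the sender's location is the dilated one; the clock aboard the drone measures the proper time τ = Δt/γ = 25.50/1.255 h.

τ = 20.3 h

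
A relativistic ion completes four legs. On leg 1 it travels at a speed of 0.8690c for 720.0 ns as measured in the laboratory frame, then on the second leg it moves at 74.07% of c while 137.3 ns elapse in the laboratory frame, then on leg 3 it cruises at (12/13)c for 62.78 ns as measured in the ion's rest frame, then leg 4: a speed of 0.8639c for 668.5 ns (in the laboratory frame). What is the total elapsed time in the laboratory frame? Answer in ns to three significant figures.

Δt = 1690 ns

Leg 1: 720.0 ns is already measured in the laboratory frame.
Leg 2: 137.3 ns is already measured in the laboratory frame.
Leg 3: γ = 1/√(1 − (12/13)²) = 13/5 = 2.600; Δt_3 = 2.600 × 62.78 = 163.2 ns.
Leg 4: 668.5 ns is already measured in the laboratory frame.
Total: 720.0 + 137.3 + 163.2 + 668.5 ns.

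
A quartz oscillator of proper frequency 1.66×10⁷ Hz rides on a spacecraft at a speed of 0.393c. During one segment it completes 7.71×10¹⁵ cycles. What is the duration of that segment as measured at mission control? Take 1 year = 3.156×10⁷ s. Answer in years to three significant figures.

γ = 1/√(1 − 0.393²) = 1/√0.8456 = 1.088
Proper time for N cycles: τ = N/f = 7.71×10¹⁵/(1.66×10⁷) = 4.645×10⁸ s = 14.72 years.
Lab-frame duration Δt = γτ = 1.088 × 14.72 = 16.00 years.

Δt = 16.0 years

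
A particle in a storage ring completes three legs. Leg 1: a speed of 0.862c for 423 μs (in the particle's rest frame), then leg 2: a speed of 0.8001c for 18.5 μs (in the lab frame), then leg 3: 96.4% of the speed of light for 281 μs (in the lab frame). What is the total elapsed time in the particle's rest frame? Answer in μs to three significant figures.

τ = 509 μs

Leg 1: 423 μs is already measured in the particle's rest frame.
Leg 2: γ = 1/√(1 − 0.8001²) = 1/√0.3598 = 1.667; τ_2 = 18.5/1.667 = 11.10 μs.
Leg 3: β = 0.964; γ = 1/√(1 − 0.964²) = 1/√0.07070 = 3.761; τ_3 = 281/3.761 = 74.72 μs.
Total: 423.0 + 11.10 + 74.72 μs.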